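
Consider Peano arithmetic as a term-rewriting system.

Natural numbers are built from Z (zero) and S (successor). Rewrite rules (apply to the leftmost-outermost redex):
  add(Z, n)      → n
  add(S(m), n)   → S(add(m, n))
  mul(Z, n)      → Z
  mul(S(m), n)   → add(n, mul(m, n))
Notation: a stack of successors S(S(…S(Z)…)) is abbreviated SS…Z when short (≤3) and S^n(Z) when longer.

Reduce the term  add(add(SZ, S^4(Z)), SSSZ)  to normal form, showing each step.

  start: add(add(SZ, S^4(Z)), SSSZ)
  →1  add(S(add(Z, S^4(Z))), SSSZ)
  →2  S(add(add(Z, S^4(Z)), SSSZ))
  →3  S(add(S^4(Z), SSSZ))
  →4  S(S(add(SSSZ, SSSZ)))
  →5  S(S(S(add(SSZ, SSSZ))))
  →6  S(S(S(S(add(SZ, SSSZ)))))
  →7  S(S(S(S(S(add(Z, SSSZ))))))
  →8  S^8(Z)

Answer: normal form = S^8(Z)  (in 8 steps)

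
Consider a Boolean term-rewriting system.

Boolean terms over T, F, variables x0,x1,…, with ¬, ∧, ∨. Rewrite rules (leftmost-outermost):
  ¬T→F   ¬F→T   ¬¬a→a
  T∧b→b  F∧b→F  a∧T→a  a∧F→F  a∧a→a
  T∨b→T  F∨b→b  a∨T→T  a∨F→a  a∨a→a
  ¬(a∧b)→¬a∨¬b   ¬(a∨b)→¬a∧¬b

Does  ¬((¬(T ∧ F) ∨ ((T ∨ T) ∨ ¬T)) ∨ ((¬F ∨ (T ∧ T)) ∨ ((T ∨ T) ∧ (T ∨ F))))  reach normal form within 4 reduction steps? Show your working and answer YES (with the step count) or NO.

  start: ¬((¬(T ∧ F) ∨ ((T ∨ T) ∨ ¬T)) ∨ ((¬F ∨ (T ∧ T)) ∨ ((T ∨ T) ∧ (T ∨ F))))
  →1  ¬(¬(T ∧ F) ∨ ((T ∨ T) ∨ ¬T)) ∧ ¬((¬F ∨ (T ∧ T)) ∨ ((T ∨ T) ∧ (T ∨ F)))
  →2  (¬¬(T ∧ F) ∧ ¬((T ∨ T) ∨ ¬T)) ∧ ¬((¬F ∨ (T ∧ T)) ∨ ((T ∨ T) ∧ (T ∨ F)))
  →3  ((T ∧ F) ∧ ¬((T ∨ T) ∨ ¬T)) ∧ ¬((¬F ∨ (T ∧ T)) ∨ ((T ∨ T) ∧ (T ∨ F)))
  →4  (F ∧ ¬((T ∨ T) ∨ ¬T)) ∧ ¬((¬F ∨ (T ∧ T)) ∨ ((T ∨ T) ∧ (T ∨ F)))

Answer: NO — after 4 steps the term is (F ∧ ¬((T ∨ T) ∨ ¬T)) ∧ ¬((¬F ∨ (T ∧ T)) ∨ ((T ∨ T) ∧ (T ∨ F))), not yet normal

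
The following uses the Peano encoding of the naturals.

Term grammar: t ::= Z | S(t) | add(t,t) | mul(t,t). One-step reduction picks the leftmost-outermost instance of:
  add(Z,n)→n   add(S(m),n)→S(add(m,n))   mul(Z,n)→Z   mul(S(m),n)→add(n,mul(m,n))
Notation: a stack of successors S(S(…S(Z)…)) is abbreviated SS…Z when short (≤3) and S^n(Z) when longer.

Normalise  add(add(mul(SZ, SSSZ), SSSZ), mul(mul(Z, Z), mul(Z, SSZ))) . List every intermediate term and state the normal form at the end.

  start: add(add(mul(SZ, SSSZ), SSSZ), mul(mul(Z, Z), mul(Z, SSZ)))
  [1] add(add(add(SSSZ, mul(Z, SSSZ)), SSSZ), mul(mul(Z, Z), mul(Z, SSZ)))
  [2] add(add(S(add(SSZ, mul(Z, SSSZ))), SSSZ), mul(mul(Z, Z), mul(Z, SSZ)))
  [3] add(S(add(add(SSZ, mul(Z, SSSZ)), SSSZ)), mul(mul(Z, Z), mul(Z, SSZ)))
  [4] S(add(add(add(SSZ, mul(Z, SSSZ)), SSSZ), mul(mul(Z, Z), mul(Z, SSZ))))
  [5] S(add(add(S(add(SZ, mul(Z, SSSZ))), SSSZ), mul(mul(Z, Z), mul(Z, SSZ))))
  [6] S(add(S(add(add(SZ, mul(Z, SSSZ)), SSSZ)), mul(mul(Z, Z), mul(Z, SSZ))))
  [7] S(S(add(add(add(SZ, mul(Z, SSSZ)), SSSZ), mul(mul(Z, Z), mul(Z, SSZ)))))
  [8] S(S(add(add(S(add(Z, mul(Z, SSSZ))), SSSZ), mul(mul(Z, Z), mul(Z, SSZ)))))
  [9] S(S(add(S(add(add(Z, mul(Z, SSSZ)), SSSZ)), mul(mul(Z, Z), mul(Z, SSZ)))))
  [10] S(S(S(add(add(add(Z, mul(Z, SSSZ)), SSSZ), mul(mul(Z, Z), mul(Z, SSZ))))))
  [11] S(S(S(add(add(mul(Z, SSSZ), SSSZ), mul(mul(Z, Z), mul(Z, SSZ))))))
  [12] S(S(S(add(add(Z, SSSZ), mul(mul(Z, Z), mul(Z, SSZ))))))
  [13] S(S(S(add(SSSZ, mul(mul(Z, Z), mul(Z, SSZ))))))
  [14] S(S(S(S(add(SSZ, mul(mul(Z, Z), mul(Z, SSZ)))))))
  [15] S(S(S(S(S(add(SZ, mul(mul(Z, Z), mul(Z, SSZ))))))))
  [16] S(S(S(S(S(S(add(Z, mul(mul(Z, Z), mul(Z, SSZ)))))))))
  [17] S(S(S(S(S(S(mul(mul(Z, Z), mul(Z, SSZ))))))))
  [18] S(S(S(S(S(S(mul(Z, mul(Z, SSZ))))))))
  [19] S^6(Z)

Answer: normal form = S^6(Z)  (in 19 steps)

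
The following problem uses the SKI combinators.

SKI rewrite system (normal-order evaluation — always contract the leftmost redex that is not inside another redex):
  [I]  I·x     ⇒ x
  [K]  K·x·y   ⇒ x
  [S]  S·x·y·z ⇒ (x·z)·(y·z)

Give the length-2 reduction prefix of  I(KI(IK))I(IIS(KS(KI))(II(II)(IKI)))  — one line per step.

  start: I(KI(IK))I(IIS(KS(KI))(II(II)(IKI)))
  [1] KI(IK)I(IIS(KS(KI))(II(II)(IKI)))
  [2] II(IIS(KS(KI))(II(II)(IKI)))

Answer: after 2 steps: II(IIS(KS(KI))(II(II)(IKI)))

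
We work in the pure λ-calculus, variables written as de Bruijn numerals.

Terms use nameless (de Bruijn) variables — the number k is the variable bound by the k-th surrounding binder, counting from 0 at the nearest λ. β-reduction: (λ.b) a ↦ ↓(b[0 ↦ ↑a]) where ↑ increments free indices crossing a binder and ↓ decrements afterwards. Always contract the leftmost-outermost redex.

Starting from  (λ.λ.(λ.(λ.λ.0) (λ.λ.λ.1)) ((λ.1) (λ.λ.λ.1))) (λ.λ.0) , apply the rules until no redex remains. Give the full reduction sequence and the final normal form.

Answer: normal form = λ.λ.0  (in 3 steps)

Derivation:
  start: (λ.λ.(λ.(λ.λ.0) (λ.λ.λ.1)) ((λ.1) (λ.λ.λ.1))) (λ.λ.0)
  [1] λ.(λ.(λ.λ.0) (λ.λ.λ.1)) ((λ.1) (λ.λ.λ.1))
  [2] λ.(λ.λ.0) (λ.λ.λ.1)
  [3] λ.λ.0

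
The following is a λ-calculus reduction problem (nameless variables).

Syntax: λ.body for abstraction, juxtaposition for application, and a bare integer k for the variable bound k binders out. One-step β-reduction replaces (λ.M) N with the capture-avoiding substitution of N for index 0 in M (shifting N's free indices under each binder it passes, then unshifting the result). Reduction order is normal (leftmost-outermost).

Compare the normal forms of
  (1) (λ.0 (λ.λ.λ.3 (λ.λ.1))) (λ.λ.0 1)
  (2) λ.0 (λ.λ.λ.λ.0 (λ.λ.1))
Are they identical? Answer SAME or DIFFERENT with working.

Answer: SAME — A ⇓ λ.0 (λ.λ.λ.λ.0 (λ.λ.1)), B ⇓ λ.0 (λ.λ.λ.λ.0 (λ.λ.1))

Derivation:
Term A:
  start: (λ.0 (λ.λ.λ.3 (λ.λ.1))) (λ.λ.0 1)
  →1  (λ.λ.0 1) (λ.λ.λ.(λ.λ.0 1) (λ.λ.1))
  →2  λ.0 (λ.λ.λ.(λ.λ.0 1) (λ.λ.1))
  →3  λ.0 (λ.λ.λ.λ.0 (λ.λ.1))

Term B:
  start: λ.0 (λ.λ.λ.λ.0 (λ.λ.1))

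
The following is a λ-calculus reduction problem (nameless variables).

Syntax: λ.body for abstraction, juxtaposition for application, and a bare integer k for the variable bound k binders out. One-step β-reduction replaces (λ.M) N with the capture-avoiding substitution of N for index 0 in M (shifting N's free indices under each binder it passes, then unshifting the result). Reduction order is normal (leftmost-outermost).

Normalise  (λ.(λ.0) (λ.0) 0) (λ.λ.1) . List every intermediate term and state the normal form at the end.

Answer: normal form = λ.λ.1  (in 3 steps)

Derivation:
  start: (λ.(λ.0) (λ.0) 0) (λ.λ.1)
  step 1: (λ.0) (λ.0) (λ.λ.1)
  step 2: (λ.0) (λ.λ.1)
  step 3: λ.λ.1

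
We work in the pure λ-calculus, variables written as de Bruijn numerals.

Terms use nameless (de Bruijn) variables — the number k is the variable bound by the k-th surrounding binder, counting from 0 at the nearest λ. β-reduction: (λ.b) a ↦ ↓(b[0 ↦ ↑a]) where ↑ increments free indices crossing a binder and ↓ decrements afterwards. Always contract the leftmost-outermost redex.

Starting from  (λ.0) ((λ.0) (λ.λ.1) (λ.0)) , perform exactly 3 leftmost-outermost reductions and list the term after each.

Answer: after 3 steps: λ.λ.0

Working:
  start: (λ.0) ((λ.0) (λ.λ.1) (λ.0))
  [1] (λ.0) (λ.λ.1) (λ.0)
  [2] (λ.λ.1) (λ.0)
  [3] λ.λ.0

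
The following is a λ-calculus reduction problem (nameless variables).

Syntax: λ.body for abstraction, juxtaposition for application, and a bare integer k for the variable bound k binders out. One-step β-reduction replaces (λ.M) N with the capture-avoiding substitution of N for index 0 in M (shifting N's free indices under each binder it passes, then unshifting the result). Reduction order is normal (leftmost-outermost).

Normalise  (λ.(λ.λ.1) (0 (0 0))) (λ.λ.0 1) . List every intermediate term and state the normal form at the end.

  start: (λ.(λ.λ.1) (0 (0 0))) (λ.λ.0 1)
  →1  (λ.λ.1) ((λ.λ.0 1) ((λ.λ.0 1) (λ.λ.0 1)))
  →2  λ.(λ.λ.0 1) ((λ.λ.0 1) (λ.λ.0 1))
  →3  λ.λ.0 ((λ.λ.0 1) (λ.λ.0 1))
  →4  λ.λ.0 (λ.0 (λ.λ.0 1))

Answer: normal form = λ.λ.0 (λ.0 (λ.λ.0 1))  (in 4 steps)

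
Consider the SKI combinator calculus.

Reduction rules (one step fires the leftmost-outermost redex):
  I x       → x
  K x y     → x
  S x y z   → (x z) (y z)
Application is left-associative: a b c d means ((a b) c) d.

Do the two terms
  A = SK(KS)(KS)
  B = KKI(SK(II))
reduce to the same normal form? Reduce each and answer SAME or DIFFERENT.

Term A:
  start: SK(KS)(KS)
  [1] K(KS)(KS(KS))
  [2] KS

Term B:
  start: KKI(SK(II))
  [1] K(SK(II))
  [2] K(SKI)

Answer: DIFFERENT — A ⇓ KS, B ⇓ K(SKI)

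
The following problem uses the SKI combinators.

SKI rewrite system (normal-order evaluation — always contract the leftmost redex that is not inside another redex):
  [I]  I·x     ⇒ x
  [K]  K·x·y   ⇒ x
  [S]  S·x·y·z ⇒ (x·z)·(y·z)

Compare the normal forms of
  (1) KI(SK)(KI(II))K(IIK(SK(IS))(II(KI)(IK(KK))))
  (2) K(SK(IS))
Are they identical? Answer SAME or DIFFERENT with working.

Term A:
  start: KI(SK)(KI(II))K(IIK(SK(IS))(II(KI)(IK(KK))))
  step 1: I(KI(II))K(IIK(SK(IS))(II(KI)(IK(KK))))
  step 2: KI(II)K(IIK(SK(IS))(II(KI)(IK(KK))))
  step 3: IK(IIK(SK(IS))(II(KI)(IK(KK))))
  step 4: K(IIK(SK(IS))(II(KI)(IK(KK))))
  step 5: K(IK(SK(IS))(II(KI)(IK(KK))))
  step 6: K(K(SK(IS))(II(KI)(IK(KK))))
  step 7: K(SK(IS))
  step 8: K(SKS)

Term B:
  start: K(SK(IS))
  step 1: K(SKS)

Answer: SAME — A ⇓ K(SKS), B ⇓ K(SKS)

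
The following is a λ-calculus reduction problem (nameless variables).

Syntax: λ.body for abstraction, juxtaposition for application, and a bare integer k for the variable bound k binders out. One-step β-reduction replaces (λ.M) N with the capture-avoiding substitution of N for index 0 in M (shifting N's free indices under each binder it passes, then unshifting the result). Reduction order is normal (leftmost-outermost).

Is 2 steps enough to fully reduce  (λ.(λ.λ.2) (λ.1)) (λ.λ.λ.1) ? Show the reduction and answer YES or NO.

  start: (λ.(λ.λ.2) (λ.1)) (λ.λ.λ.1)
  →1  (λ.λ.λ.λ.λ.1) (λ.λ.λ.λ.1)
  →2  λ.λ.λ.λ.1

Answer: YES — reaches normal form λ.λ.λ.λ.1 in 2 ≤ 2 steps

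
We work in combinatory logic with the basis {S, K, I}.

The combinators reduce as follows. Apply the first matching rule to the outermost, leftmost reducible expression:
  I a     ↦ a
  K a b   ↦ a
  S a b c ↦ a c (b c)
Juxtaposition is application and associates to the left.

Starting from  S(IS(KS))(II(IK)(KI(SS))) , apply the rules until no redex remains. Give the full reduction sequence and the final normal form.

  start: S(IS(KS))(II(IK)(KI(SS)))
  [1] S(S(KS))(II(IK)(KI(SS)))
  [2] S(S(KS))(I(IK)(KI(SS)))
  [3] S(S(KS))(IK(KI(SS)))
  [4] S(S(KS))(K(KI(SS)))
  [5] S(S(KS))(KI)

Answer: normal form = S(S(KS))(KI)  (in 5 steps)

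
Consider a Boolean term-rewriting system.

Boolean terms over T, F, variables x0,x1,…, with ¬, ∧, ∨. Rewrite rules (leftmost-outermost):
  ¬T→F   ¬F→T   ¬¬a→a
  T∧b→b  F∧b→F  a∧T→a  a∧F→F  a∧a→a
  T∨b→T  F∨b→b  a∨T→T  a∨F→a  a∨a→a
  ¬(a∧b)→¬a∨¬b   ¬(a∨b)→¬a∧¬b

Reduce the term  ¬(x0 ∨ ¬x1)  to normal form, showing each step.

  start: ¬(x0 ∨ ¬x1)
  →1  ¬x0 ∧ ¬¬x1
  →2  ¬x0 ∧ x1

Answer: normal form = ¬x0 ∧ x1  (in 2 steps)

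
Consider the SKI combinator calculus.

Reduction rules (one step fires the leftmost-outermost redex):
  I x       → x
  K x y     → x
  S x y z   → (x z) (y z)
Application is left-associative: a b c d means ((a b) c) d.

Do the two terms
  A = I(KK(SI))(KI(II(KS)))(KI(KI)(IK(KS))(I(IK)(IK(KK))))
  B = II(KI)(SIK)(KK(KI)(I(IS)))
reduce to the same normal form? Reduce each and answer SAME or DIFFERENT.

Answer: DIFFERENT — A ⇓ I, B ⇓ KS

Reduction:
Term A:
  start: I(KK(SI))(KI(II(KS)))(KI(KI)(IK(KS))(I(IK)(IK(KK))))
  [1] KK(SI)(KI(II(KS)))(KI(KI)(IK(KS))(I(IK)(IK(KK))))
  [2] K(KI(II(KS)))(KI(KI)(IK(KS))(I(IK)(IK(KK))))
  [3] KI(II(KS))
  [4] I

Term B:
  start: II(KI)(SIK)(KK(KI)(I(IS)))
  [1] I(KI)(SIK)(KK(KI)(I(IS)))
  [2] KI(SIK)(KK(KI)(I(IS)))
  [3] I(KK(KI)(I(IS)))
  [4] KK(KI)(I(IS))
  [5] K(I(IS))
  [6] K(IS)
  [7] KS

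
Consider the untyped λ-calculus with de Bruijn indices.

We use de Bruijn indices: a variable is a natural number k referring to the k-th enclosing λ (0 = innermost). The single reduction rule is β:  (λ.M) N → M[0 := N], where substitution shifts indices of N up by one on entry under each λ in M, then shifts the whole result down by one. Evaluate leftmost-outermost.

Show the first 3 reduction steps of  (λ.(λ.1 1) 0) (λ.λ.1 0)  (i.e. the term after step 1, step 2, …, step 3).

  start: (λ.(λ.1 1) 0) (λ.λ.1 0)
  →1  (λ.(λ.λ.1 0) (λ.λ.1 0)) (λ.λ.1 0)
  →2  (λ.λ.1 0) (λ.λ.1 0)
  →3  λ.(λ.λ.1 0) 0

Answer: after 3 steps: λ.(λ.λ.1 0) 0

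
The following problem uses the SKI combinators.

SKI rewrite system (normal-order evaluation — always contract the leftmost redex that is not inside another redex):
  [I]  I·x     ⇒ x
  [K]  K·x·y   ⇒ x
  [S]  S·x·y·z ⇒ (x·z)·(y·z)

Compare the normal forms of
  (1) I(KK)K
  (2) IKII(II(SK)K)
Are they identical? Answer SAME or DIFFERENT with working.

Answer: DIFFERENT — A ⇓ K, B ⇓ SKK

Working:
Term A:
  start: I(KK)K
  [1] KKK
  [2] K

Term B:
  start: IKII(II(SK)K)
  [1] KII(II(SK)K)
  [2] I(II(SK)K)
  [3] II(SK)K
  [4] I(SK)K
  [5] SKK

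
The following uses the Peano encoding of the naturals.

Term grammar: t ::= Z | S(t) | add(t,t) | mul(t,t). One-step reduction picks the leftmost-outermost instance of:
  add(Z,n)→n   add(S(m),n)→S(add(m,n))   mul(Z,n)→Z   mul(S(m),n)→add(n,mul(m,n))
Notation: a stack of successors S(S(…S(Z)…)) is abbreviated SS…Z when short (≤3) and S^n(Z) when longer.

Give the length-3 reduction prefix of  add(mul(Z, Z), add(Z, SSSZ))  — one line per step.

Answer: after 3 steps: SSSZ

Working:
  start: add(mul(Z, Z), add(Z, SSSZ))
  [1] add(Z, add(Z, SSSZ))
  [2] add(Z, SSSZ)
  [3] SSSZ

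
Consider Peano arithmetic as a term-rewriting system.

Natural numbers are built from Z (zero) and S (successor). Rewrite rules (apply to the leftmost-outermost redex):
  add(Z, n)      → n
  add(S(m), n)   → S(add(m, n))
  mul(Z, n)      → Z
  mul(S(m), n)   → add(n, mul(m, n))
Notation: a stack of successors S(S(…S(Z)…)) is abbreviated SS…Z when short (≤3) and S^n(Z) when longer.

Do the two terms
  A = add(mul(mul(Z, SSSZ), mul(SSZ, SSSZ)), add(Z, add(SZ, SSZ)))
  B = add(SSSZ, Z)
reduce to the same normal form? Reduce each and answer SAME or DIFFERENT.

Term A:
  start: add(mul(mul(Z, SSSZ), mul(SSZ, SSSZ)), add(Z, add(SZ, SSZ)))
  step 1: add(mul(Z, mul(SSZ, SSSZ)), add(Z, add(SZ, SSZ)))
  step 2: add(Z, add(Z, add(SZ, SSZ)))
  step 3: add(Z, add(SZ, SSZ))
  step 4: add(SZ, SSZ)
  step 5: S(add(Z, SSZ))
  step 6: SSSZ

Term B:
  start: add(SSSZ, Z)
  step 1: S(add(SSZ, Z))
  step 2: S(S(add(SZ, Z)))
  step 3: S(S(S(add(Z, Z))))
  step 4: SSSZ

Answer: SAME — A ⇓ SSSZ, B ⇓ SSSZ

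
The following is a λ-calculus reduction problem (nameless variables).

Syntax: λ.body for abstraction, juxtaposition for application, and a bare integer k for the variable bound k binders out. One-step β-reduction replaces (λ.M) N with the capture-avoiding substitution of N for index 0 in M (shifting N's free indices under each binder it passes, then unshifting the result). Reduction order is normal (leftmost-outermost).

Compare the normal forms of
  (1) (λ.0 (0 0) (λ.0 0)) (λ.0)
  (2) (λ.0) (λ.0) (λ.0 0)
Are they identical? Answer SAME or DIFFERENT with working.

Answer: SAME — A ⇓ λ.0 0, B ⇓ λ.0 0

Working:
Term A:
  start: (λ.0 (0 0) (λ.0 0)) (λ.0)
  →1  (λ.0) ((λ.0) (λ.0)) (λ.0 0)
  →2  (λ.0) (λ.0) (λ.0 0)
  →3  (λ.0) (λ.0 0)
  →4  λ.0 0

Term B:
  start: (λ.0) (λ.0) (λ.0 0)
  →1  (λ.0) (λ.0 0)
  →2  λ.0 0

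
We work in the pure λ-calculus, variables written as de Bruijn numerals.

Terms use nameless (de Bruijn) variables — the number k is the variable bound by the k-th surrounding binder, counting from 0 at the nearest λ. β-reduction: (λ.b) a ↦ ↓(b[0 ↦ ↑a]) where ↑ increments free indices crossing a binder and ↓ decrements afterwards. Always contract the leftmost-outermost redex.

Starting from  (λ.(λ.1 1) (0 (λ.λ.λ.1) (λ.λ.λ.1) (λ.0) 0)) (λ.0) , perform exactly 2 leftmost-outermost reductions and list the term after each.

  start: (λ.(λ.1 1) (0 (λ.λ.λ.1) (λ.λ.λ.1) (λ.0) 0)) (λ.0)
  [1] (λ.(λ.0) (λ.0)) ((λ.0) (λ.λ.λ.1) (λ.λ.λ.1) (λ.0) (λ.0))
  [2] (λ.0) (λ.0)

Answer: after 2 steps: (λ.0) (λ.0)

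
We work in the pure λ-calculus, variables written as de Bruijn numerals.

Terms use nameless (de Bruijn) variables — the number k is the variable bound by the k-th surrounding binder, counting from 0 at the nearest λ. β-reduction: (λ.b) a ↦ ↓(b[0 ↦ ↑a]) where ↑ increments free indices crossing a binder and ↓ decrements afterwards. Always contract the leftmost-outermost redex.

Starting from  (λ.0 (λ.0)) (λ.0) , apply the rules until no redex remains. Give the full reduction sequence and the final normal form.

  start: (λ.0 (λ.0)) (λ.0)
  →1  (λ.0) (λ.0)
  →2  λ.0

Answer: normal form = λ.0  (in 2 steps)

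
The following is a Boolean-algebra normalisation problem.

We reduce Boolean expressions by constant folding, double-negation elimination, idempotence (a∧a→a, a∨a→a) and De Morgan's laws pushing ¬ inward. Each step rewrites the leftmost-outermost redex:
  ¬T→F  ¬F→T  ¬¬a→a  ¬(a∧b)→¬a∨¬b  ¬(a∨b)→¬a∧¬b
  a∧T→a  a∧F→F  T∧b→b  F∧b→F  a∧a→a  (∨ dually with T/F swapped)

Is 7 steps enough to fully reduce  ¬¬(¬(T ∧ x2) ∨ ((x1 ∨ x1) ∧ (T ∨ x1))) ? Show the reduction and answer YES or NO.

Answer: YES — reaches normal form ¬x2 ∨ x1 in 7 ≤ 7 steps

Derivation:
  start: ¬¬(¬(T ∧ x2) ∨ ((x1 ∨ x1) ∧ (T ∨ x1)))
  →1  ¬(T ∧ x2) ∨ ((x1 ∨ x1) ∧ (T ∨ x1))
  →2  (¬T ∨ ¬x2) ∨ ((x1 ∨ x1) ∧ (T ∨ x1))
  →3  (F ∨ ¬x2) ∨ ((x1 ∨ x1) ∧ (T ∨ x1))
  →4  ¬x2 ∨ ((x1 ∨ x1) ∧ (T ∨ x1))
  →5  ¬x2 ∨ (x1 ∧ (T ∨ x1))
  →6  ¬x2 ∨ (x1 ∧ T)
  →7  ¬x2 ∨ x1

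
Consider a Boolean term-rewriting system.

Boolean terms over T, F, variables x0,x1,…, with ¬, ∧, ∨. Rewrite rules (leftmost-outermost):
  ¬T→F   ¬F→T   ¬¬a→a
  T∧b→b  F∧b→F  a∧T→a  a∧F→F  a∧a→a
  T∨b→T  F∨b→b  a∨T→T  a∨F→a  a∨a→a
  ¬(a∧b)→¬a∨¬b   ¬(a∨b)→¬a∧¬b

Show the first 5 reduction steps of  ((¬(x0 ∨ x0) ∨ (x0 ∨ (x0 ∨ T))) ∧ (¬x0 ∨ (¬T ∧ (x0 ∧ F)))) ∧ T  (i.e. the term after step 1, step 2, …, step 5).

  start: ((¬(x0 ∨ x0) ∨ (x0 ∨ (x0 ∨ T))) ∧ (¬x0 ∨ (¬T ∧ (x0 ∧ F)))) ∧ T
  [1] (¬(x0 ∨ x0) ∨ (x0 ∨ (x0 ∨ T))) ∧ (¬x0 ∨ (¬T ∧ (x0 ∧ F)))
  [2] ((¬x0 ∧ ¬x0) ∨ (x0 ∨ (x0 ∨ T))) ∧ (¬x0 ∨ (¬T ∧ (x0 ∧ F)))
  [3] (¬x0 ∨ (x0 ∨ (x0 ∨ T))) ∧ (¬x0 ∨ (¬T ∧ (x0 ∧ F)))
  [4] (¬x0 ∨ (x0 ∨ T)) ∧ (¬x0 ∨ (¬T ∧ (x0 ∧ F)))
  [5] (¬x0 ∨ T) ∧ (¬x0 ∨ (¬T ∧ (x0 ∧ F)))

Answer: after 5 steps: (¬x0 ∨ T) ∧ (¬x0 ∨ (¬T ∧ (x0 ∧ F)))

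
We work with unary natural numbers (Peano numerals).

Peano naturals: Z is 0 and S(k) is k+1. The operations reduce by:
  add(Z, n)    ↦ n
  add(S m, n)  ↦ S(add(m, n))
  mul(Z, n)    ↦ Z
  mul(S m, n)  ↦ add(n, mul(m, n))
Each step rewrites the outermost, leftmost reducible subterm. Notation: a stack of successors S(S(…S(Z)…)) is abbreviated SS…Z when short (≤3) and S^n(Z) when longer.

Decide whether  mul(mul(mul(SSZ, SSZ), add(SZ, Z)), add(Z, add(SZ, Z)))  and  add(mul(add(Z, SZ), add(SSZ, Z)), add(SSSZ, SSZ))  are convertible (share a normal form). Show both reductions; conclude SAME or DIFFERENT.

Answer: DIFFERENT — A ⇓ S^4(Z), B ⇓ S^7(Z)

Derivation:
Term A:
  start: mul(mul(mul(SSZ, SSZ), add(SZ, Z)), add(Z, add(SZ, Z)))
  →1  mul(mul(add(SSZ, mul(SZ, SSZ)), add(SZ, Z)), add(Z, add(SZ, Z)))
  →2  mul(mul(S(add(SZ, mul(SZ, SSZ))), add(SZ, Z)), add(Z, add(SZ, Z)))
  →3  mul(add(add(SZ, Z), mul(add(SZ, mul(SZ, SSZ)), add(SZ, Z))), add(Z, add(SZ, Z)))
  →4  mul(add(S(add(Z, Z)), mul(add(SZ, mul(SZ, SSZ)), add(SZ, Z))), add(Z, add(SZ, Z)))
  →5  mul(S(add(add(Z, Z), mul(add(SZ, mul(SZ, SSZ)), add(SZ, Z)))), add(Z, add(SZ, Z)))
  →6  add(add(Z, add(SZ, Z)), mul(add(add(Z, Z), mul(add(SZ, mul(SZ, SSZ)), add(SZ, Z))), add(Z, add(SZ, Z))))
  →7  add(add(SZ, Z), mul(add(add(Z, Z), mul(add(SZ, mul(SZ, SSZ)), add(SZ, Z))), add(Z, add(SZ, Z))))
  →8  add(S(add(Z, Z)), mul(add(add(Z, Z), mul(add(SZ, mul(SZ, SSZ)), add(SZ, Z))), add(Z, add(SZ, Z))))
  →9  S(add(add(Z, Z), mul(add(add(Z, Z), mul(add(SZ, mul(SZ, SSZ)), add(SZ, Z))), add(Z, add(SZ, Z)))))
  →10  S(add(Z, mul(add(add(Z, Z), mul(add(SZ, mul(SZ, SSZ)), add(SZ, Z))), add(Z, add(SZ, Z)))))
  →11  S(mul(add(add(Z, Z), mul(add(SZ, mul(SZ, SSZ)), add(SZ, Z))), add(Z, add(SZ, Z))))
  →12  S(mul(add(Z, mul(add(SZ, mul(SZ, SSZ)), add(SZ, Z))), add(Z, add(SZ, Z))))
  →13  S(mul(mul(add(SZ, mul(SZ, SSZ)), add(SZ, Z)), add(Z, add(SZ, Z))))
  →14  S(mul(mul(S(add(Z, mul(SZ, SSZ))), add(SZ, Z)), add(Z, add(SZ, Z))))
  →15  S(mul(add(add(SZ, Z), mul(add(Z, mul(SZ, SSZ)), add(SZ, Z))), add(Z, add(SZ, Z))))
  →16  S(mul(add(S(add(Z, Z)), mul(add(Z, mul(SZ, SSZ)), add(SZ, Z))), add(Z, add(SZ, Z))))
  →17  S(mul(S(add(add(Z, Z), mul(add(Z, mul(SZ, SSZ)), add(SZ, Z)))), add(Z, add(SZ, Z))))
  →18  S(add(add(Z, add(SZ, Z)), mul(add(add(Z, Z), mul(add(Z, mul(SZ, SSZ)), add(SZ, Z))), add(Z, add(SZ, Z)))))
  →19  S(add(add(SZ, Z), mul(add(add(Z, Z), mul(add(Z, mul(SZ, SSZ)), add(SZ, Z))), add(Z, add(SZ, Z)))))
  →20  S(add(S(add(Z, Z)), mul(add(add(Z, Z), mul(add(Z, mul(SZ, SSZ)), add(SZ, Z))), add(Z, add(SZ, Z)))))
  →21  S(S(add(add(Z, Z), mul(add(add(Z, Z), mul(add(Z, mul(SZ, SSZ)), add(SZ, Z))), add(Z, add(SZ, Z))))))
  →22  S(S(add(Z, mul(add(add(Z, Z), mul(add(Z, mul(SZ, SSZ)), add(SZ, Z))), add(Z, add(SZ, Z))))))
  →23  S(S(mul(add(add(Z, Z), mul(add(Z, mul(SZ, SSZ)), add(SZ, Z))), add(Z, add(SZ, Z)))))
  →24  S(S(mul(add(Z, mul(add(Z, mul(SZ, SSZ)), add(SZ, Z))), add(Z, add(SZ, Z)))))
  →25  S(S(mul(mul(add(Z, mul(SZ, SSZ)), add(SZ, Z)), add(Z, add(SZ, Z)))))
  →26  S(S(mul(mul(mul(SZ, SSZ), add(SZ, Z)), add(Z, add(SZ, Z)))))
  →27  S(S(mul(mul(add(SSZ, mul(Z, SSZ)), add(SZ, Z)), add(Z, add(SZ, Z)))))
  →28  S(S(mul(mul(S(add(SZ, mul(Z, SSZ))), add(SZ, Z)), add(Z, add(SZ, Z)))))
  →29  S(S(mul(add(add(SZ, Z), mul(add(SZ, mul(Z, SSZ)), add(SZ, Z))), add(Z, add(SZ, Z)))))
  →30  S(S(mul(add(S(add(Z, Z)), mul(add(SZ, mul(Z, SSZ)), add(SZ, Z))), add(Z, add(SZ, Z)))))
  →31  S(S(mul(S(add(add(Z, Z), mul(add(SZ, mul(Z, SSZ)), add(SZ, Z)))), add(Z, add(SZ, Z)))))
  →32  S(S(add(add(Z, add(SZ, Z)), mul(add(add(Z, Z), mul(add(SZ, mul(Z, SSZ)), add(SZ, Z))), add(Z, add(SZ, Z))))))
  →33  S(S(add(add(SZ, Z), mul(add(add(Z, Z), mul(add(SZ, mul(Z, SSZ)), add(SZ, Z))), add(Z, add(SZ, Z))))))
  →34  S(S(add(S(add(Z, Z)), mul(add(add(Z, Z), mul(add(SZ, mul(Z, SSZ)), add(SZ, Z))), add(Z, add(SZ, Z))))))
  →35  S(S(S(add(add(Z, Z), mul(add(add(Z, Z), mul(add(SZ, mul(Z, SSZ)), add(SZ, Z))), add(Z, add(SZ, Z)))))))
  →36  S(S(S(add(Z, mul(add(add(Z, Z), mul(add(SZ, mul(Z, SSZ)), add(SZ, Z))), add(Z, add(SZ, Z)))))))
  →37  S(S(S(mul(add(add(Z, Z), mul(add(SZ, mul(Z, SSZ)), add(SZ, Z))), add(Z, add(SZ, Z))))))
  →38  S(S(S(mul(add(Z, mul(add(SZ, mul(Z, SSZ)), add(SZ, Z))), add(Z, add(SZ, Z))))))
  →39  S(S(S(mul(mul(add(SZ, mul(Z, SSZ)), add(SZ, Z)), add(Z, add(SZ, Z))))))
  →40  S(S(S(mul(mul(S(add(Z, mul(Z, SSZ))), add(SZ, Z)), add(Z, add(SZ, Z))))))
  →41  S(S(S(mul(add(add(SZ, Z), mul(add(Z, mul(Z, SSZ)), add(SZ, Z))), add(Z, add(SZ, Z))))))
  →42  S(S(S(mul(add(S(add(Z, Z)), mul(add(Z, mul(Z, SSZ)), add(SZ, Z))), add(Z, add(SZ, Z))))))
  →43  S(S(S(mul(S(add(add(Z, Z), mul(add(Z, mul(Z, SSZ)), add(SZ, Z)))), add(Z, add(SZ, Z))))))
  →44  S(S(S(add(add(Z, add(SZ, Z)), mul(add(add(Z, Z), mul(add(Z, mul(Z, SSZ)), add(SZ, Z))), add(Z, add(SZ, Z)))))))
  →45  S(S(S(add(add(SZ, Z), mul(add(add(Z, Z), mul(add(Z, mul(Z, SSZ)), add(SZ, Z))), add(Z, add(SZ, Z)))))))
  →46  S(S(S(add(S(add(Z, Z)), mul(add(add(Z, Z), mul(add(Z, mul(Z, SSZ)), add(SZ, Z))), add(Z, add(SZ, Z)))))))
  →47  S(S(S(S(add(add(Z, Z), mul(add(add(Z, Z), mul(add(Z, mul(Z, SSZ)), add(SZ, Z))), add(Z, add(SZ, Z))))))))
  →48  S(S(S(S(add(Z, mul(add(add(Z, Z), mul(add(Z, mul(Z, SSZ)), add(SZ, Z))), add(Z, add(SZ, Z))))))))
  →49  S(S(S(S(mul(add(add(Z, Z), mul(add(Z, mul(Z, SSZ)), add(SZ, Z))), add(Z, add(SZ, Z)))))))
  →50  S(S(S(S(mul(add(Z, mul(add(Z, mul(Z, SSZ)), add(SZ, Z))), add(Z, add(SZ, Z)))))))
  →51  S(S(S(S(mul(mul(add(Z, mul(Z, SSZ)), add(SZ, Z)), add(Z, add(SZ, Z)))))))
  →52  S(S(S(S(mul(mul(mul(Z, SSZ), add(SZ, Z)), add(Z, add(SZ, Z)))))))
  →53  S(S(S(S(mul(mul(Z, add(SZ, Z)), add(Z, add(SZ, Z)))))))
  →54  S(S(S(S(mul(Z, add(Z, add(SZ, Z)))))))
  →55  S^4(Z)

Term B:
  start: add(mul(add(Z, SZ), add(SSZ, Z)), add(SSSZ, SSZ))
  →1  add(mul(SZ, add(SSZ, Z)), add(SSSZ, SSZ))
  →2  add(add(add(SSZ, Z), mul(Z, add(SSZ, Z))), add(SSSZ, SSZ))
  →3  add(add(S(add(SZ, Z)), mul(Z, add(SSZ, Z))), add(SSSZ, SSZ))
  →4  add(S(add(add(SZ, Z), mul(Z, add(SSZ, Z)))), add(SSSZ, SSZ))
  →5  S(add(add(add(SZ, Z), mul(Z, add(SSZ, Z))), add(SSSZ, SSZ)))
  →6  S(add(add(S(add(Z, Z)), mul(Z, add(SSZ, Z))), add(SSSZ, SSZ)))
  →7  S(add(S(add(add(Z, Z), mul(Z, add(SSZ, Z)))), add(SSSZ, SSZ)))
  →8  S(S(add(add(add(Z, Z), mul(Z, add(SSZ, Z))), add(SSSZ, SSZ))))
  →9  S(S(add(add(Z, mul(Z, add(SSZ, Z))), add(SSSZ, SSZ))))
  →10  S(S(add(mul(Z, add(SSZ, Z)), add(SSSZ, SSZ))))
  →11  S(S(add(Z, add(SSSZ, SSZ))))
  →12  S(S(add(SSSZ, SSZ)))
  →13  S(S(S(add(SSZ, SSZ))))
  →14  S(S(S(S(add(SZ, SSZ)))))
  →15  S(S(S(S(S(add(Z, SSZ))))))
  →16  S^7(Z)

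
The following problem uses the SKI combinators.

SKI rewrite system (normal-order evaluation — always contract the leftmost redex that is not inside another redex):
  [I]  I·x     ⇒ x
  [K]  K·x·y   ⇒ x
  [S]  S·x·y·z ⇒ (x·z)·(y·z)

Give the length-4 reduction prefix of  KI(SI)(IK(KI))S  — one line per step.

  start: KI(SI)(IK(KI))S
  [1] I(IK(KI))S
  [2] IK(KI)S
  [3] K(KI)S
  [4] KI

Answer: after 4 steps: KI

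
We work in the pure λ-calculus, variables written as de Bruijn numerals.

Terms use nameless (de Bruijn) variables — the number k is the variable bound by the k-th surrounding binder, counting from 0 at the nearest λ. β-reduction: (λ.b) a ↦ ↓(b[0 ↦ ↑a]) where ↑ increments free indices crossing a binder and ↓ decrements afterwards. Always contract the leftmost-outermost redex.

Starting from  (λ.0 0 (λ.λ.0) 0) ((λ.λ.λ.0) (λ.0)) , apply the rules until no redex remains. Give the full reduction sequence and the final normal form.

Answer: normal form = λ.0  (in 5 steps)

Reduction:
  start: (λ.0 0 (λ.λ.0) 0) ((λ.λ.λ.0) (λ.0))
  step 1: (λ.λ.λ.0) (λ.0) ((λ.λ.λ.0) (λ.0)) (λ.λ.0) ((λ.λ.λ.0) (λ.0))
  step 2: (λ.λ.0) ((λ.λ.λ.0) (λ.0)) (λ.λ.0) ((λ.λ.λ.0) (λ.0))
  step 3: (λ.0) (λ.λ.0) ((λ.λ.λ.0) (λ.0))
  step 4: (λ.λ.0) ((λ.λ.λ.0) (λ.0))
  step 5: λ.0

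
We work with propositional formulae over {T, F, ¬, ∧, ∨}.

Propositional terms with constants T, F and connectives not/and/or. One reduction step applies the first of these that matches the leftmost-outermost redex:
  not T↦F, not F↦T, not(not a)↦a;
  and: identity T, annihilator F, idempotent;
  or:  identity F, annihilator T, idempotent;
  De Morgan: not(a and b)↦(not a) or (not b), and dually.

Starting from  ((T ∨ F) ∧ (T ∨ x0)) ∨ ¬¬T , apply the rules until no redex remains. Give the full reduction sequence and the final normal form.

  start: ((T ∨ F) ∧ (T ∨ x0)) ∨ ¬¬T
  [1] (T ∧ (T ∨ x0)) ∨ ¬¬T
  [2] (T ∨ x0) ∨ ¬¬T
  [3] T ∨ ¬¬T
  [4] T

Answer: normal form = T  (in 4 steps)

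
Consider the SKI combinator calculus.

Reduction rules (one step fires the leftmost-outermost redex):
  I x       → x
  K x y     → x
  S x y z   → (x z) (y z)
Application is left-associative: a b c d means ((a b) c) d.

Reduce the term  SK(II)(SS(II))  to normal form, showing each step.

  start: SK(II)(SS(II))
  [1] K(SS(II))(II(SS(II)))
  [2] SS(II)
  [3] SSI

Answer: normal form = SSI  (in 3 steps)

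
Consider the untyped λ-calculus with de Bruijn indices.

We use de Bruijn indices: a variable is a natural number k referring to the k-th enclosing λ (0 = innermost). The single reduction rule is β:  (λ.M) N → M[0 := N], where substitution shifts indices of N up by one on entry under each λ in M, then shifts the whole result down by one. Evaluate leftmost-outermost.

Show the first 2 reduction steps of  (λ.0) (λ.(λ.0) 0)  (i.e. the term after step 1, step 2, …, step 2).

  start: (λ.0) (λ.(λ.0) 0)
  [1] λ.(λ.0) 0
  [2] λ.0

Answer: after 2 steps: λ.0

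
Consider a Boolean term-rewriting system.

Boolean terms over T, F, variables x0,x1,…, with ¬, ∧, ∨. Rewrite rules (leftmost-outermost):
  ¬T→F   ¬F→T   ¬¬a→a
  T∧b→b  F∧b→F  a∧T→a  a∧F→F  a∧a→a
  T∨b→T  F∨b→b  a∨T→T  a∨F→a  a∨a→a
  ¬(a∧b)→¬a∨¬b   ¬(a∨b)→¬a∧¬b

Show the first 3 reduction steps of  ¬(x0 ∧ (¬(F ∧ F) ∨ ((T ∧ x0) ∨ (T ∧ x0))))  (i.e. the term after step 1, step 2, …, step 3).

Answer: after 3 steps: ¬x0 ∨ ((F ∧ F) ∧ ¬((T ∧ x0) ∨ (T ∧ x0)))

Reduction:
  start: ¬(x0 ∧ (¬(F ∧ F) ∨ ((T ∧ x0) ∨ (T ∧ x0))))
  →1  ¬x0 ∨ ¬(¬(F ∧ F) ∨ ((T ∧ x0) ∨ (T ∧ x0)))
  →2  ¬x0 ∨ (¬¬(F ∧ F) ∧ ¬((T ∧ x0) ∨ (T ∧ x0)))
  →3  ¬x0 ∨ ((F ∧ F) ∧ ¬((T ∧ x0) ∨ (T ∧ x0)))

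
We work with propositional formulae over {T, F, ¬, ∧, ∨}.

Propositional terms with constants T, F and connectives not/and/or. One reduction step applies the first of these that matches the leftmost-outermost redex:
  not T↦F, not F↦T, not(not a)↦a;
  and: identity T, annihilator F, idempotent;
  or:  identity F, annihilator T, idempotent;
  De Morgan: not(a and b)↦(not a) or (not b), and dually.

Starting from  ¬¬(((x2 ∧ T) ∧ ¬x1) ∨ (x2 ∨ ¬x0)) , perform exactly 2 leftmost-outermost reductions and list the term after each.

Answer: after 2 steps: (x2 ∧ ¬x1) ∨ (x2 ∨ ¬x0)

Derivation:
  start: ¬¬(((x2 ∧ T) ∧ ¬x1) ∨ (x2 ∨ ¬x0))
  [1] ((x2 ∧ T) ∧ ¬x1) ∨ (x2 ∨ ¬x0)
  [2] (x2 ∧ ¬x1) ∨ (x2 ∨ ¬x0)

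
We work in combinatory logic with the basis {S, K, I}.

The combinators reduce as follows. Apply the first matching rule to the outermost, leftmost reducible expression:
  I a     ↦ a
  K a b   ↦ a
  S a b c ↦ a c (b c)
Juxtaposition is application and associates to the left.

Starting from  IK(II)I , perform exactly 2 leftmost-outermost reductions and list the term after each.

Answer: after 2 steps: II

Working:
  start: IK(II)I
  [1] K(II)I
  [2] II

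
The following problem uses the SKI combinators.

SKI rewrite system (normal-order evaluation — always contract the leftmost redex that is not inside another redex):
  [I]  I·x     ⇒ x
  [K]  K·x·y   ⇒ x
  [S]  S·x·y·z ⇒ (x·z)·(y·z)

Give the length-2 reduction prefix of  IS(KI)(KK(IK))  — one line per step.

Answer: after 2 steps: S(KI)K

Reduction:
  start: IS(KI)(KK(IK))
  step 1: S(KI)(KK(IK))
  step 2: S(KI)K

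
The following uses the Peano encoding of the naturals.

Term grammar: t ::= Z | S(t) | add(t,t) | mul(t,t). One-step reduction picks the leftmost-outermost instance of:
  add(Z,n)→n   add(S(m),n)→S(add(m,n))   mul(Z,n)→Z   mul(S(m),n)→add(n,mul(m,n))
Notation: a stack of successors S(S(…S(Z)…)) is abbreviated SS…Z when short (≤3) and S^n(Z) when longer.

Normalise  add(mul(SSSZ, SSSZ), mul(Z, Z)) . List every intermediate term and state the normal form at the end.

Answer: normal form = S^9(Z)  (in 27 steps)

Working:
  start: add(mul(SSSZ, SSSZ), mul(Z, Z))
  →1  add(add(SSSZ, mul(SSZ, SSSZ)), mul(Z, Z))
  →2  add(S(add(SSZ, mul(SSZ, SSSZ))), mul(Z, Z))
  →3  S(add(add(SSZ, mul(SSZ, SSSZ)), mul(Z, Z)))
  →4  S(add(S(add(SZ, mul(SSZ, SSSZ))), mul(Z, Z)))
  →5  S(S(add(add(SZ, mul(SSZ, SSSZ)), mul(Z, Z))))
  →6  S(S(add(S(add(Z, mul(SSZ, SSSZ))), mul(Z, Z))))
  →7  S(S(S(add(add(Z, mul(SSZ, SSSZ)), mul(Z, Z)))))
  →8  S(S(S(add(mul(SSZ, SSSZ), mul(Z, Z)))))
  →9  S(S(S(add(add(SSSZ, mul(SZ, SSSZ)), mul(Z, Z)))))
  →10  S(S(S(add(S(add(SSZ, mul(SZ, SSSZ))), mul(Z, Z)))))
  →11  S(S(S(S(add(add(SSZ, mul(SZ, SSSZ)), mul(Z, Z))))))
  →12  S(S(S(S(add(S(add(SZ, mul(SZ, SSSZ))), mul(Z, Z))))))
  →13  S(S(S(S(S(add(add(SZ, mul(SZ, SSSZ)), mul(Z, Z)))))))
  →14  S(S(S(S(S(add(S(add(Z, mul(SZ, SSSZ))), mul(Z, Z)))))))
  →15  S(S(S(S(S(S(add(add(Z, mul(SZ, SSSZ)), mul(Z, Z))))))))
  →16  S(S(S(S(S(S(add(mul(SZ, SSSZ), mul(Z, Z))))))))
  →17  S(S(S(S(S(S(add(add(SSSZ, mul(Z, SSSZ)), mul(Z, Z))))))))
  →18  S(S(S(S(S(S(add(S(add(SSZ, mul(Z, SSSZ))), mul(Z, Z))))))))
  →19  S(S(S(S(S(S(S(add(add(SSZ, mul(Z, SSSZ)), mul(Z, Z)))))))))
  →20  S(S(S(S(S(S(S(add(S(add(SZ, mul(Z, SSSZ))), mul(Z, Z)))))))))
  →21  S(S(S(S(S(S(S(S(add(add(SZ, mul(Z, SSSZ)), mul(Z, Z))))))))))
  →22  S(S(S(S(S(S(S(S(add(S(add(Z, mul(Z, SSSZ))), mul(Z, Z))))))))))
  →23  S(S(S(S(S(S(S(S(S(add(add(Z, mul(Z, SSSZ)), mul(Z, Z)))))))))))
  →24  S(S(S(S(S(S(S(S(S(add(mul(Z, SSSZ), mul(Z, Z)))))))))))
  →25  S(S(S(S(S(S(S(S(S(add(Z, mul(Z, Z)))))))))))
  →26  S(S(S(S(S(S(S(S(S(mul(Z, Z))))))))))
  →27  S^9(Z)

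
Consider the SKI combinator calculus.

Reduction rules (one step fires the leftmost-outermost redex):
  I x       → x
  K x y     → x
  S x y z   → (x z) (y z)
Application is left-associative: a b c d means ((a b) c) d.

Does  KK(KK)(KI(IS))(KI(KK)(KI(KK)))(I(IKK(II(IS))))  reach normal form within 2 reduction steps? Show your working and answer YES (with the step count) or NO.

Answer: NO — after 2 steps the term is KI(IS)(I(IKK(II(IS)))), not yet normal

Working:
  start: KK(KK)(KI(IS))(KI(KK)(KI(KK)))(I(IKK(II(IS))))
  [1] K(KI(IS))(KI(KK)(KI(KK)))(I(IKK(II(IS))))
  [2] KI(IS)(I(IKK(II(IS))))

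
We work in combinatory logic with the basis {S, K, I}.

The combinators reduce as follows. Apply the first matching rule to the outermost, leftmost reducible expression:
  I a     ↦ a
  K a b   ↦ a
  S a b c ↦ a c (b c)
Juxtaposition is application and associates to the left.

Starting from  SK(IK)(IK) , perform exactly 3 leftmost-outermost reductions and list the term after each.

  start: SK(IK)(IK)
  [1] K(IK)(IK(IK))
  [2] IK
  [3] K

Answer: after 3 steps: K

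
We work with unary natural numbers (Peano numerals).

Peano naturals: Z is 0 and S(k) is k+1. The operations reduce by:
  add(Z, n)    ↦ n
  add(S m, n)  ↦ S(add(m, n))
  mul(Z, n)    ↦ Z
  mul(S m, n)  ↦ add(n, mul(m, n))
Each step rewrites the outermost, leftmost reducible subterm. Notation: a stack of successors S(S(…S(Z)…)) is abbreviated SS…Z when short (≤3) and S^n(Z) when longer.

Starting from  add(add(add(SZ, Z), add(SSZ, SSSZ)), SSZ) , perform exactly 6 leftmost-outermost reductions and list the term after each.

Answer: after 6 steps: S(add(S(add(SZ, SSSZ)), SSZ))

Derivation:
  start: add(add(add(SZ, Z), add(SSZ, SSSZ)), SSZ)
  →1  add(add(S(add(Z, Z)), add(SSZ, SSSZ)), SSZ)
  →2  add(S(add(add(Z, Z), add(SSZ, SSSZ))), SSZ)
  →3  S(add(add(add(Z, Z), add(SSZ, SSSZ)), SSZ))
  →4  S(add(add(Z, add(SSZ, SSSZ)), SSZ))
  →5  S(add(add(SSZ, SSSZ), SSZ))
  →6  S(add(S(add(SZ, SSSZ)), SSZ))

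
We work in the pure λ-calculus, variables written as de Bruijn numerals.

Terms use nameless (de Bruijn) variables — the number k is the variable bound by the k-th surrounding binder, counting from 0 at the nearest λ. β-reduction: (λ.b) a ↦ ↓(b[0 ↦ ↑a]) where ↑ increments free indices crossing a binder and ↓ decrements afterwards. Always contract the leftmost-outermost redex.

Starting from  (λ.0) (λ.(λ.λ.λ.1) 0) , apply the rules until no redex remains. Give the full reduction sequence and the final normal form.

Answer: normal form = λ.λ.λ.1  (in 2 steps)

Reduction:
  start: (λ.0) (λ.(λ.λ.λ.1) 0)
  →1  λ.(λ.λ.λ.1) 0
  →2  λ.λ.λ.1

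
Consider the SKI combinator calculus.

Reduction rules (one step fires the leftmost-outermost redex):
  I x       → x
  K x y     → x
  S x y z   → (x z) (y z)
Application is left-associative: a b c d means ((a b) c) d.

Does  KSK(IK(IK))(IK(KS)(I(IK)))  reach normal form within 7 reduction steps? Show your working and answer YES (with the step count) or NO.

  start: KSK(IK(IK))(IK(KS)(I(IK)))
  step 1: S(IK(IK))(IK(KS)(I(IK)))
  step 2: S(K(IK))(IK(KS)(I(IK)))
  step 3: S(KK)(IK(KS)(I(IK)))
  step 4: S(KK)(K(KS)(I(IK)))
  step 5: S(KK)(KS)

Answer: YES — reaches normal form S(KK)(KS) in 5 ≤ 7 steps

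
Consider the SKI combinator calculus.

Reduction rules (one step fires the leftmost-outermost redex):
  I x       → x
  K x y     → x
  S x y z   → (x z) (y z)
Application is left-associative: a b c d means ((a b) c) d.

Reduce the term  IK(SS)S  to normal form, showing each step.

  start: IK(SS)S
  [1] K(SS)S
  [2] SS

Answer: normal form = SS  (in 2 steps)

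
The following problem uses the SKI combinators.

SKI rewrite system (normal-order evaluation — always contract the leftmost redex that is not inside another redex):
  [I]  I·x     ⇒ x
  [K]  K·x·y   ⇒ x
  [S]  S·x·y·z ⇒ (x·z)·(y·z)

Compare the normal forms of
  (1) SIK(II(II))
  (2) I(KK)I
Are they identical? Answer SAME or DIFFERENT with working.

Answer: DIFFERENT — A ⇓ KI, B ⇓ K

Derivation:
Term A:
  start: SIK(II(II))
  step 1: I(II(II))(K(II(II)))
  step 2: II(II)(K(II(II)))
  step 3: I(II)(K(II(II)))
  step 4: II(K(II(II)))
  step 5: I(K(II(II)))
  step 6: K(II(II))
  step 7: K(I(II))
  step 8: K(II)
  step 9: KI

Term B:
  start: I(KK)I
  step 1: KKI
  step 2: K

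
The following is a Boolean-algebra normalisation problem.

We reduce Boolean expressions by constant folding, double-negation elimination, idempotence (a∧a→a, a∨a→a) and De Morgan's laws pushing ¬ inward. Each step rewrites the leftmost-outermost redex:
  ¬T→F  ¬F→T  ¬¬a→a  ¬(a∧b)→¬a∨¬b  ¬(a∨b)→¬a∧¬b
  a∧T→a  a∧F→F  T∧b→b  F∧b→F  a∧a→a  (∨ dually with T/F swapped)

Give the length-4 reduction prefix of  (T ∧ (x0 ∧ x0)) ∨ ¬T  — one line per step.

  start: (T ∧ (x0 ∧ x0)) ∨ ¬T
  [1] (x0 ∧ x0) ∨ ¬T
  [2] x0 ∨ ¬T
  [3] x0 ∨ F
  [4] x0

Answer: after 4 steps: x0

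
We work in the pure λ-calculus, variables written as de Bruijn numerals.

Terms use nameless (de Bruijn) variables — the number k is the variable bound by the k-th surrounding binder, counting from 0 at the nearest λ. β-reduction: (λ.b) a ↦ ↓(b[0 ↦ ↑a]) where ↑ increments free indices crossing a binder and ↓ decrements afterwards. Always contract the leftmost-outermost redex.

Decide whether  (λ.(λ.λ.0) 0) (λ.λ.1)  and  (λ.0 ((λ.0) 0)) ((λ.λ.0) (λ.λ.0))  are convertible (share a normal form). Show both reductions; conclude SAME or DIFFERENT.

Term A:
  start: (λ.(λ.λ.0) 0) (λ.λ.1)
  [1] (λ.λ.0) (λ.λ.1)
  [2] λ.0

Term B:
  start: (λ.0 ((λ.0) 0)) ((λ.λ.0) (λ.λ.0))
  [1] (λ.λ.0) (λ.λ.0) ((λ.0) ((λ.λ.0) (λ.λ.0)))
  [2] (λ.0) ((λ.0) ((λ.λ.0) (λ.λ.0)))
  [3] (λ.0) ((λ.λ.0) (λ.λ.0))
  [4] (λ.λ.0) (λ.λ.0)
  [5] λ.0

Answer: SAME — A ⇓ λ.0, B ⇓ λ.0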